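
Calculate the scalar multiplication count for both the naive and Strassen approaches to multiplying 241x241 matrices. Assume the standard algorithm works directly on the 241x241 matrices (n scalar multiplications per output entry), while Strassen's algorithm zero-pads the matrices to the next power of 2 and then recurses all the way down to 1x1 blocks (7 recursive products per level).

Matrix multiplication for 241x241 matrices:

Strassen's algorithm requires power-of-2 dimensions. Pad 241x241 to 256x256 (next power of 2).

Standard algorithm: 241^3 = 13997521 multiplications
Strassen's algorithm: 7^(log2(256)) = 7^8 = 5764801 multiplications
Savings: 13997521 - 5764801 = 8232720 multiplications

Standard: 13997521 multiplications (241^3). Strassen: 5764801 multiplications (7^8, after padding to 256x256). Strassen reduces 8 recursive multiplications to 7 at each level.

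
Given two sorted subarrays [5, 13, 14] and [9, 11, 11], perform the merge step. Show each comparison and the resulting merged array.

Merging process:

Compare 5 vs 9: take 5 from left. Merged: [5]
Compare 13 vs 9: take 9 from right. Merged: [5, 9]
Compare 13 vs 11: take 11 from right. Merged: [5, 9, 11]
Compare 13 vs 11: take 11 from right. Merged: [5, 9, 11, 11]
Append remaining from left: [13, 14]. Merged: [5, 9, 11, 11, 13, 14]

Final merged array: [5, 9, 11, 11, 13, 14]
Total comparisons: 4

The merged array is [5, 9, 11, 11, 13, 14], requiring 4 comparisons. The merge step runs in O(n) time where n is the total number of elements.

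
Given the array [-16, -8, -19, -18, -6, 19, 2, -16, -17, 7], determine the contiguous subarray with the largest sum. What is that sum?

Using Kadane's algorithm on [-16, -8, -19, -18, -6, 19, 2, -16, -17, 7]:

Scanning through the array:
Position 1 (value -8): max_ending_here = -8, max_so_far = -8
Position 2 (value -19): max_ending_here = -19, max_so_far = -8
Position 3 (value -18): max_ending_here = -18, max_so_far = -8
Position 4 (value -6): max_ending_here = -6, max_so_far = -6
Position 5 (value 19): max_ending_here = 19, max_so_far = 19
Position 6 (value 2): max_ending_here = 21, max_so_far = 21
Position 7 (value -16): max_ending_here = 5, max_so_far = 21
Position 8 (value -17): max_ending_here = -12, max_so_far = 21
Position 9 (value 7): max_ending_here = 7, max_so_far = 21

Maximum subarray: [19, 2]
Maximum sum: 21

The maximum subarray is [19, 2] with sum 21. This subarray runs from index 5 to index 6.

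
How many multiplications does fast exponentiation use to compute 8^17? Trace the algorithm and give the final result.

Computing 8^17 by squaring (build up from 8^1; each line after the first costs one multiplication):

8^1 = 8
8^2 = (8^1)^2 = 8^2 = 64
8^4 = (8^2)^2 = 64^2 = 4096
8^8 = (8^4)^2 = 4096^2 = 16777216
8^16 = (8^8)^2 = 16777216^2 = 281474976710656
8^17 = 8 * 8^16 = 8 * 281474976710656 = 2251799813685248

Result: 2251799813685248
Multiplications needed: 5 (5 lines after 8^1)

8^17 = 2251799813685248. Using exponentiation by squaring, this requires 5 multiplications. The key idea: if the exponent is even, square the half-power; if odd, multiply by the base once.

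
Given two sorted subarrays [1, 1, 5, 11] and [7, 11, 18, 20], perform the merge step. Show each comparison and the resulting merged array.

Merging process:

Compare 1 vs 7: take 1 from left. Merged: [1]
Compare 1 vs 7: take 1 from left. Merged: [1, 1]
Compare 5 vs 7: take 5 from left. Merged: [1, 1, 5]
Compare 11 vs 7: take 7 from right. Merged: [1, 1, 5, 7]
Compare 11 vs 11: take 11 from left. Merged: [1, 1, 5, 7, 11]
Append remaining from right: [11, 18, 20]. Merged: [1, 1, 5, 7, 11, 11, 18, 20]

Final merged array: [1, 1, 5, 7, 11, 11, 18, 20]
Total comparisons: 5

The merged array is [1, 1, 5, 7, 11, 11, 18, 20], requiring 5 comparisons. The merge step runs in O(n) time where n is the total number of elements.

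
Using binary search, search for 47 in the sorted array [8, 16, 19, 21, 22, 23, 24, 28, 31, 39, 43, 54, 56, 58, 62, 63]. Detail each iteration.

Binary search for 47 in [8, 16, 19, 21, 22, 23, 24, 28, 31, 39, 43, 54, 56, 58, 62, 63]:

lo=0, hi=15, mid=7, arr[mid]=28 -> 28 < 47, search right half
lo=8, hi=15, mid=11, arr[mid]=54 -> 54 > 47, search left half
lo=8, hi=10, mid=9, arr[mid]=39 -> 39 < 47, search right half
lo=10, hi=10, mid=10, arr[mid]=43 -> 43 < 47, search right half
lo=11 > hi=10, target 47 not found

Binary search determines that 47 is not in the array after 4 comparisons. The search space was exhausted without finding the target.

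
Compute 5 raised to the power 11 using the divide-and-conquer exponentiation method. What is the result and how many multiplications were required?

Computing 5^11 by squaring (build up from 5^1; each line after the first costs one multiplication):

5^1 = 5
5^2 = (5^1)^2 = 5^2 = 25
5^4 = (5^2)^2 = 25^2 = 625
5^5 = 5 * 5^4 = 5 * 625 = 3125
5^10 = (5^5)^2 = 3125^2 = 9765625
5^11 = 5 * 5^10 = 5 * 9765625 = 48828125

Result: 48828125
Multiplications needed: 5 (5 lines after 5^1)

5^11 = 48828125. Using exponentiation by squaring, this requires 5 multiplications. The key idea: if the exponent is even, square the half-power; if odd, multiply by the base once.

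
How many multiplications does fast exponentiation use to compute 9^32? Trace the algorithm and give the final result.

Computing 9^32 by squaring (build up from 9^1; each line after the first costs one multiplication):

9^1 = 9
9^2 = (9^1)^2 = 9^2 = 81
9^4 = (9^2)^2 = 81^2 = 6561
9^8 = (9^4)^2 = 6561^2 = 43046721
9^16 = (9^8)^2 = 43046721^2 = 1853020188851841
9^32 = (9^16)^2 = 1853020188851841^2 = 3433683820292512484657849089281

Result: 3433683820292512484657849089281
Multiplications needed: 5 (5 lines after 9^1)

9^32 = 3433683820292512484657849089281. Using exponentiation by squaring, this requires 5 multiplications. The key idea: if the exponent is even, square the half-power; if odd, multiply by the base once.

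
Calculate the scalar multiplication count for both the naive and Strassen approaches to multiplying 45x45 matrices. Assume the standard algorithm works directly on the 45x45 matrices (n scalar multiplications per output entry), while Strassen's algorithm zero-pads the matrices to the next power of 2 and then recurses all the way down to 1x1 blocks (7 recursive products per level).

Matrix multiplication for 45x45 matrices:

Strassen's algorithm requires power-of-2 dimensions. Pad 45x45 to 64x64 (next power of 2).

Standard algorithm: 45^3 = 91125 multiplications
Strassen's algorithm: 7^(log2(64)) = 7^6 = 117649 multiplications
Difference: 91125 - 117649 = -26524 (Strassen uses MORE here due to padding overhead — for small or just-over-power-of-2 n, padding can outweigh the per-level savings)

Standard: 91125 multiplications (45^3). Strassen: 117649 multiplications (7^6, after padding to 64x64). Strassen reduces 8 recursive multiplications to 7 at each level.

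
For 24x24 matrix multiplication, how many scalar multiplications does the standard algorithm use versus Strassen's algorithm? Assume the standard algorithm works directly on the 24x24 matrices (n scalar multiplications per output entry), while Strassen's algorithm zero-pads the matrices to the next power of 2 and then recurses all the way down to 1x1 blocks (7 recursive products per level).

Matrix multiplication for 24x24 matrices:

Strassen's algorithm requires power-of-2 dimensions. Pad 24x24 to 32x32 (next power of 2).

Standard algorithm: 24^3 = 13824 multiplications
Strassen's algorithm: 7^(log2(32)) = 7^5 = 16807 multiplications
Difference: 13824 - 16807 = -2983 (Strassen uses MORE here due to padding overhead — for small or just-over-power-of-2 n, padding can outweigh the per-level savings)

Standard: 13824 multiplications (24^3). Strassen: 16807 multiplications (7^5, after padding to 32x32). Strassen reduces 8 recursive multiplications to 7 at each level.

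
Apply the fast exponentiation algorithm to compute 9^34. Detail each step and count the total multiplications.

Computing 9^34 by squaring (build up from 9^1; each line after the first costs one multiplication):

9^1 = 9
9^2 = (9^1)^2 = 9^2 = 81
9^4 = (9^2)^2 = 81^2 = 6561
9^8 = (9^4)^2 = 6561^2 = 43046721
9^16 = (9^8)^2 = 43046721^2 = 1853020188851841
9^17 = 9 * 9^16 = 9 * 1853020188851841 = 16677181699666569
9^34 = (9^17)^2 = 16677181699666569^2 = 278128389443693511257285776231761

Result: 278128389443693511257285776231761
Multiplications needed: 6 (6 lines after 9^1)

9^34 = 278128389443693511257285776231761. Using exponentiation by squaring, this requires 6 multiplications. The key idea: if the exponent is even, square the half-power; if odd, multiply by the base once.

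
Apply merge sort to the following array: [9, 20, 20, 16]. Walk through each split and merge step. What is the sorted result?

Merge sort trace:

Split: [9, 20, 20, 16] -> [9, 20] and [20, 16]
  Split: [9, 20] -> [9] and [20]
  Merge: [9] + [20] -> [9, 20]
  Split: [20, 16] -> [20] and [16]
  Merge: [20] + [16] -> [16, 20]
Merge: [9, 20] + [16, 20] -> [9, 16, 20, 20]

Final sorted array: [9, 16, 20, 20]

The merge sort proceeds by recursively splitting the array and merging sorted halves.
After all merges, the sorted array is [9, 16, 20, 20].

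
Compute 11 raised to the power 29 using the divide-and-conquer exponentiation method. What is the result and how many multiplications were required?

Computing 11^29 by squaring (build up from 11^1; each line after the first costs one multiplication):

11^1 = 11
11^2 = (11^1)^2 = 11^2 = 121
11^3 = 11 * 11^2 = 11 * 121 = 1331
11^6 = (11^3)^2 = 1331^2 = 1771561
11^7 = 11 * 11^6 = 11 * 1771561 = 19487171
11^14 = (11^7)^2 = 19487171^2 = 379749833583241
11^28 = (11^14)^2 = 379749833583241^2 = 144209936106499234037676064081
11^29 = 11 * 11^28 = 11 * 144209936106499234037676064081 = 1586309297171491574414436704891

Result: 1586309297171491574414436704891
Multiplications needed: 7 (7 lines after 11^1)

11^29 = 1586309297171491574414436704891. Using exponentiation by squaring, this requires 7 multiplications. The key idea: if the exponent is even, square the half-power; if odd, multiply by the base once.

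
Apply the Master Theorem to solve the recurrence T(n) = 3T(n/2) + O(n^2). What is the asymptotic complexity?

Master Theorem for T(n) = 3T(n/2) + O(n^2):

a = 3, b = 2, c = 2
log_b(a) = log_2(3) = 1.5850

Case 3: c = 2 > log_2(3) = 1.5850
T(n) = O(n^2) = O(n^2)

For T(n) = 3T(n/2) + O(n^2): log_2(3) = 1.5850. This is Case 3 of the Master Theorem (c > log_b(a), work dominated by root), giving O(n^2).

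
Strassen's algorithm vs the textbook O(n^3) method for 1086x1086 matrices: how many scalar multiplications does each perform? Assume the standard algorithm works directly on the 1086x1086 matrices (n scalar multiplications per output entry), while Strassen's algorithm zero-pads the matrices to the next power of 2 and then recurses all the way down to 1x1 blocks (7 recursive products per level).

Matrix multiplication for 1086x1086 matrices:

Strassen's algorithm requires power-of-2 dimensions. Pad 1086x1086 to 2048x2048 (next power of 2).

Standard algorithm: 1086^3 = 1280824056 multiplications
Strassen's algorithm: 7^(log2(2048)) = 7^11 = 1977326743 multiplications
Difference: 1280824056 - 1977326743 = -696502687 (Strassen uses MORE here due to padding overhead — for small or just-over-power-of-2 n, padding can outweigh the per-level savings)

Standard: 1280824056 multiplications (1086^3). Strassen: 1977326743 multiplications (7^11, after padding to 2048x2048). Strassen reduces 8 recursive multiplications to 7 at each level.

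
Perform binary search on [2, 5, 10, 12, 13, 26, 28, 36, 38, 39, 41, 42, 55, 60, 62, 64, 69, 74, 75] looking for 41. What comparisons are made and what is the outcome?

Binary search for 41 in [2, 5, 10, 12, 13, 26, 28, 36, 38, 39, 41, 42, 55, 60, 62, 64, 69, 74, 75]:

lo=0, hi=18, mid=9, arr[mid]=39 -> 39 < 41, search right half
lo=10, hi=18, mid=14, arr[mid]=62 -> 62 > 41, search left half
lo=10, hi=13, mid=11, arr[mid]=42 -> 42 > 41, search left half
lo=10, hi=10, mid=10, arr[mid]=41 -> Found target at index 10!

Binary search finds 41 at index 10 after 4 comparisons. The search repeatedly halves the search space by comparing with the middle element.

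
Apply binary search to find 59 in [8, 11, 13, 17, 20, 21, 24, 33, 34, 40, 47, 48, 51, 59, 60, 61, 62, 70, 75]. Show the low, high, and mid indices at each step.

Binary search for 59 in [8, 11, 13, 17, 20, 21, 24, 33, 34, 40, 47, 48, 51, 59, 60, 61, 62, 70, 75]:

lo=0, hi=18, mid=9, arr[mid]=40 -> 40 < 59, search right half
lo=10, hi=18, mid=14, arr[mid]=60 -> 60 > 59, search left half
lo=10, hi=13, mid=11, arr[mid]=48 -> 48 < 59, search right half
lo=12, hi=13, mid=12, arr[mid]=51 -> 51 < 59, search right half
lo=13, hi=13, mid=13, arr[mid]=59 -> Found target at index 13!

Binary search finds 59 at index 13 after 5 comparisons. The search repeatedly halves the search space by comparing with the middle element.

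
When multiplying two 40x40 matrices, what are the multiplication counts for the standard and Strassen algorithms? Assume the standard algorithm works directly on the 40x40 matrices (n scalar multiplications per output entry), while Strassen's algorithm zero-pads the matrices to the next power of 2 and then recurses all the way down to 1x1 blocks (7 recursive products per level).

Matrix multiplication for 40x40 matrices:

Strassen's algorithm requires power-of-2 dimensions. Pad 40x40 to 64x64 (next power of 2).

Standard algorithm: 40^3 = 64000 multiplications
Strassen's algorithm: 7^(log2(64)) = 7^6 = 117649 multiplications
Difference: 64000 - 117649 = -53649 (Strassen uses MORE here due to padding overhead — for small or just-over-power-of-2 n, padding can outweigh the per-level savings)

Standard: 64000 multiplications (40^3). Strassen: 117649 multiplications (7^6, after padding to 64x64). Strassen reduces 8 recursive multiplications to 7 at each level.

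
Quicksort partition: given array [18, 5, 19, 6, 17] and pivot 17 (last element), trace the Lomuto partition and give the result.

Lomuto partition with pivot = 17:

Initial array: [18, 5, 19, 6, 17]

arr[0]=18 > 17: no swap
arr[1]=5 <= 17: swap with position 0, array becomes [5, 18, 19, 6, 17]
arr[2]=19 > 17: no swap
arr[3]=6 <= 17: swap with position 1, array becomes [5, 6, 19, 18, 17]

Place pivot at position 2: [5, 6, 17, 18, 19]
Pivot position: 2

After partitioning with pivot 17, the array becomes [5, 6, 17, 18, 19]. The pivot is placed at index 2. All elements to the left of the pivot are <= 17, and all elements to the right are > 17.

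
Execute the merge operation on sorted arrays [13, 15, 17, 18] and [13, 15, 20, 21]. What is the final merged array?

Merging process:

Compare 13 vs 13: take 13 from left. Merged: [13]
Compare 15 vs 13: take 13 from right. Merged: [13, 13]
Compare 15 vs 15: take 15 from left. Merged: [13, 13, 15]
Compare 17 vs 15: take 15 from right. Merged: [13, 13, 15, 15]
Compare 17 vs 20: take 17 from left. Merged: [13, 13, 15, 15, 17]
Compare 18 vs 20: take 18 from left. Merged: [13, 13, 15, 15, 17, 18]
Append remaining from right: [20, 21]. Merged: [13, 13, 15, 15, 17, 18, 20, 21]

Final merged array: [13, 13, 15, 15, 17, 18, 20, 21]
Total comparisons: 6

The merged array is [13, 13, 15, 15, 17, 18, 20, 21], requiring 6 comparisons. The merge step runs in O(n) time where n is the total number of elements.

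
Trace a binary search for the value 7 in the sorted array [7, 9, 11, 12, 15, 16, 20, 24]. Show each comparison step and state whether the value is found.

Binary search for 7 in [7, 9, 11, 12, 15, 16, 20, 24]:

lo=0, hi=7, mid=3, arr[mid]=12 -> 12 > 7, search left half
lo=0, hi=2, mid=1, arr[mid]=9 -> 9 > 7, search left half
lo=0, hi=0, mid=0, arr[mid]=7 -> Found target at index 0!

Binary search finds 7 at index 0 after 3 comparisons. The search repeatedly halves the search space by comparing with the middle element.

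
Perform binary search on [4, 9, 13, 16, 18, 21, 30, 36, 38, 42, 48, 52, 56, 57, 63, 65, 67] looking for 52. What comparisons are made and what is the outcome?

Binary search for 52 in [4, 9, 13, 16, 18, 21, 30, 36, 38, 42, 48, 52, 56, 57, 63, 65, 67]:

lo=0, hi=16, mid=8, arr[mid]=38 -> 38 < 52, search right half
lo=9, hi=16, mid=12, arr[mid]=56 -> 56 > 52, search left half
lo=9, hi=11, mid=10, arr[mid]=48 -> 48 < 52, search right half
lo=11, hi=11, mid=11, arr[mid]=52 -> Found target at index 11!

Binary search finds 52 at index 11 after 4 comparisons. The search repeatedly halves the search space by comparing with the middle element.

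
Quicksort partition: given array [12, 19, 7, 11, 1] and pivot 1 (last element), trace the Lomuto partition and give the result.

Lomuto partition with pivot = 1:

Initial array: [12, 19, 7, 11, 1]

arr[0]=12 > 1: no swap
arr[1]=19 > 1: no swap
arr[2]=7 > 1: no swap
arr[3]=11 > 1: no swap

Place pivot at position 0: [1, 19, 7, 11, 12]
Pivot position: 0

After partitioning with pivot 1, the array becomes [1, 19, 7, 11, 12]. The pivot is placed at index 0. All elements to the left of the pivot are <= 1, and all elements to the right are > 1.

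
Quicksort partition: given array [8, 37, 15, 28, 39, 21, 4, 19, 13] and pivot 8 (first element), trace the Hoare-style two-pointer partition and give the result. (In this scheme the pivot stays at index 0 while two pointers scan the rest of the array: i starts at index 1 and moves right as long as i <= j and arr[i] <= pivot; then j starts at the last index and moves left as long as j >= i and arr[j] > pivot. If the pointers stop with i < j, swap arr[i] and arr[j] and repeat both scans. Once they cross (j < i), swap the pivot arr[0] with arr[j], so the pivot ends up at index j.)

Hoare-style two-pointer partition with pivot = 8:

Initial array: [8, 37, 15, 28, 39, 21, 4, 19, 13]

Pointers start at i = 1, j = 8.
i stops at index 1 (arr[1]=37 > 8), j stops at index 6 (arr[6]=4 <= 8): swap arr[1] and arr[6], array becomes [8, 4, 15, 28, 39, 21, 37, 19, 13]
i ends at 2, j ends at 1: the pointers have crossed (j < i), so scanning stops.

Swap pivot arr[0] with arr[1] to place pivot at position 1: [4, 8, 15, 28, 39, 21, 37, 19, 13]
Pivot position: 1

After partitioning with pivot 8, the array becomes [4, 8, 15, 28, 39, 21, 37, 19, 13]. The pivot is placed at index 1. All elements to the left of the pivot are <= 8, and all elements to the right are > 8.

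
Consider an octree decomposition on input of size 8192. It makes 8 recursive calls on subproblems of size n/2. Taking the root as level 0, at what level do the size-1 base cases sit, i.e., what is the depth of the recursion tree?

For divide and conquer with division factor 2:

Problem sizes at each level:
Level 0: 8192
Level 1: 4096
Level 2: 2048
Level 3: 1024
Level 4: 512
Level 5: 256
Level 6: 128
Level 7: 64
Level 8: 32
Level 9: 16
Level 10: 8
Level 11: 4
Level 12: 2
Level 13: 1

The root is level 0 and the size-1 base case is level 13 (the tree spans levels 0 through 13, i.e. 14 levels counting the root), so the depth is the number of divisions: log_2(8192) = 13

The recursion tree depth is log_2(8192) = 13. At each level, the problem size is divided by 2, so it takes 13 divisions to reduce to a base case of size 1. The algorithm makes 8 recursive calls at each level.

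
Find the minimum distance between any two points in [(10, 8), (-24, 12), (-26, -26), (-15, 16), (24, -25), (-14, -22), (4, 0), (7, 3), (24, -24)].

Computing all pairwise distances among 9 points:

d((10, 8), (-24, 12)) = 34.2345
d((10, 8), (-26, -26)) = 49.5177
d((10, 8), (-15, 16)) = 26.2488
d((10, 8), (24, -25)) = 35.8469
d((10, 8), (-14, -22)) = 38.4187
d((10, 8), (4, 0)) = 10.0
d((10, 8), (7, 3)) = 5.831
d((10, 8), (24, -24)) = 34.9285
d((-24, 12), (-26, -26)) = 38.0526
d((-24, 12), (-15, 16)) = 9.8489
d((-24, 12), (24, -25)) = 60.6053
d((-24, 12), (-14, -22)) = 35.4401
d((-24, 12), (4, 0)) = 30.4631
d((-24, 12), (7, 3)) = 32.28
d((-24, 12), (24, -24)) = 60.0
d((-26, -26), (-15, 16)) = 43.4166
d((-26, -26), (24, -25)) = 50.01
d((-26, -26), (-14, -22)) = 12.6491
d((-26, -26), (4, 0)) = 39.6989
d((-26, -26), (7, 3)) = 43.9318
d((-26, -26), (24, -24)) = 50.04
d((-15, 16), (24, -25)) = 56.5862
d((-15, 16), (-14, -22)) = 38.0132
d((-15, 16), (4, 0)) = 24.8395
d((-15, 16), (7, 3)) = 25.5539
d((-15, 16), (24, -24)) = 55.8659
d((24, -25), (-14, -22)) = 38.1182
d((24, -25), (4, 0)) = 32.0156
d((24, -25), (7, 3)) = 32.7567
d((24, -25), (24, -24)) = 1.0 <-- minimum
d((-14, -22), (4, 0)) = 28.4253
d((-14, -22), (7, 3)) = 32.6497
d((-14, -22), (24, -24)) = 38.0526
d((4, 0), (7, 3)) = 4.2426
d((4, 0), (24, -24)) = 31.241
d((7, 3), (24, -24)) = 31.9061

Closest pair: (24, -25) and (24, -24) with distance 1.0

The closest pair is (24, -25) and (24, -24) with Euclidean distance 1.0. For 9 points, brute-force pairwise comparison is shown above. For large n, the divide-and-conquer algorithm (sort by x, recurse on halves, check the dividing strip) achieves O(n log n).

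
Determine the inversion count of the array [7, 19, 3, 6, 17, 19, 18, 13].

Finding inversions in [7, 19, 3, 6, 17, 19, 18, 13]:

(0, 2): arr[0]=7 > arr[2]=3
(0, 3): arr[0]=7 > arr[3]=6
(1, 2): arr[1]=19 > arr[2]=3
(1, 3): arr[1]=19 > arr[3]=6
(1, 4): arr[1]=19 > arr[4]=17
(1, 6): arr[1]=19 > arr[6]=18
(1, 7): arr[1]=19 > arr[7]=13
(4, 7): arr[4]=17 > arr[7]=13
(5, 6): arr[5]=19 > arr[6]=18
(5, 7): arr[5]=19 > arr[7]=13
(6, 7): arr[6]=18 > arr[7]=13

Total inversions: 11

The array has 11 inversion(s): (0,2), (0,3), (1,2), (1,3), (1,4), (1,6), (1,7), (4,7), (5,6), (5,7), (6,7). Each pair (i,j) satisfies i < j and arr[i] > arr[j].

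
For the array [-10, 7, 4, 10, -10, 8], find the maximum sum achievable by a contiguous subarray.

Using Kadane's algorithm on [-10, 7, 4, 10, -10, 8]:

Scanning through the array:
Position 1 (value 7): max_ending_here = 7, max_so_far = 7
Position 2 (value 4): max_ending_here = 11, max_so_far = 11
Position 3 (value 10): max_ending_here = 21, max_so_far = 21
Position 4 (value -10): max_ending_here = 11, max_so_far = 21
Position 5 (value 8): max_ending_here = 19, max_so_far = 21

Maximum subarray: [7, 4, 10]
Maximum sum: 21

The maximum subarray is [7, 4, 10] with sum 21. This subarray runs from index 1 to index 3.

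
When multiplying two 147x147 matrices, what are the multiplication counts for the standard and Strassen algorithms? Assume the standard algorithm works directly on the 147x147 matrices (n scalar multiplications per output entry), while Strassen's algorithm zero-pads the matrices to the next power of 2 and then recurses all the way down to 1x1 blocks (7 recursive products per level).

Matrix multiplication for 147x147 matrices:

Strassen's algorithm requires power-of-2 dimensions. Pad 147x147 to 256x256 (next power of 2).

Standard algorithm: 147^3 = 3176523 multiplications
Strassen's algorithm: 7^(log2(256)) = 7^8 = 5764801 multiplications
Difference: 3176523 - 5764801 = -2588278 (Strassen uses MORE here due to padding overhead — for small or just-over-power-of-2 n, padding can outweigh the per-level savings)

Standard: 3176523 multiplications (147^3). Strassen: 5764801 multiplications (7^8, after padding to 256x256). Strassen reduces 8 recursive multiplications to 7 at each level.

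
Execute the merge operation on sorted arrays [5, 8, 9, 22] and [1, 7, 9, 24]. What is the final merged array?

Merging process:

Compare 5 vs 1: take 1 from right. Merged: [1]
Compare 5 vs 7: take 5 from left. Merged: [1, 5]
Compare 8 vs 7: take 7 from right. Merged: [1, 5, 7]
Compare 8 vs 9: take 8 from left. Merged: [1, 5, 7, 8]
Compare 9 vs 9: take 9 from left. Merged: [1, 5, 7, 8, 9]
Compare 22 vs 9: take 9 from right. Merged: [1, 5, 7, 8, 9, 9]
Compare 22 vs 24: take 22 from left. Merged: [1, 5, 7, 8, 9, 9, 22]
Append remaining from right: [24]. Merged: [1, 5, 7, 8, 9, 9, 22, 24]

Final merged array: [1, 5, 7, 8, 9, 9, 22, 24]
Total comparisons: 7

The merged array is [1, 5, 7, 8, 9, 9, 22, 24], requiring 7 comparisons. The merge step runs in O(n) time where n is the total number of elements.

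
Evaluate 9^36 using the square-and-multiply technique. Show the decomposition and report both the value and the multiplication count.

Computing 9^36 by squaring (build up from 9^1; each line after the first costs one multiplication):

9^1 = 9
9^2 = (9^1)^2 = 9^2 = 81
9^4 = (9^2)^2 = 81^2 = 6561
9^8 = (9^4)^2 = 6561^2 = 43046721
9^9 = 9 * 9^8 = 9 * 43046721 = 387420489
9^18 = (9^9)^2 = 387420489^2 = 150094635296999121
9^36 = (9^18)^2 = 150094635296999121^2 = 22528399544939174411840147874772641

Result: 22528399544939174411840147874772641
Multiplications needed: 6 (6 lines after 9^1)

9^36 = 22528399544939174411840147874772641. Using exponentiation by squaring, this requires 6 multiplications. The key idea: if the exponent is even, square the half-power; if odd, multiply by the base once.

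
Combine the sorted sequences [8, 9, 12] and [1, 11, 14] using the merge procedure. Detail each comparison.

Merging process:

Compare 8 vs 1: take 1 from right. Merged: [1]
Compare 8 vs 11: take 8 from left. Merged: [1, 8]
Compare 9 vs 11: take 9 from left. Merged: [1, 8, 9]
Compare 12 vs 11: take 11 from right. Merged: [1, 8, 9, 11]
Compare 12 vs 14: take 12 from left. Merged: [1, 8, 9, 11, 12]
Append remaining from right: [14]. Merged: [1, 8, 9, 11, 12, 14]

Final merged array: [1, 8, 9, 11, 12, 14]
Total comparisons: 5

The merged array is [1, 8, 9, 11, 12, 14], requiring 5 comparisons. The merge step runs in O(n) time where n is the total number of elements.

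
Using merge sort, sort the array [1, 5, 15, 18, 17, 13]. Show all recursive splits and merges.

Merge sort trace:

Split: [1, 5, 15, 18, 17, 13] -> [1, 5, 15] and [18, 17, 13]
  Split: [1, 5, 15] -> [1] and [5, 15]
    Split: [5, 15] -> [5] and [15]
    Merge: [5] + [15] -> [5, 15]
  Merge: [1] + [5, 15] -> [1, 5, 15]
  Split: [18, 17, 13] -> [18] and [17, 13]
    Split: [17, 13] -> [17] and [13]
    Merge: [17] + [13] -> [13, 17]
  Merge: [18] + [13, 17] -> [13, 17, 18]
Merge: [1, 5, 15] + [13, 17, 18] -> [1, 5, 13, 15, 17, 18]

Final sorted array: [1, 5, 13, 15, 17, 18]

The merge sort proceeds by recursively splitting the array and merging sorted halves.
After all merges, the sorted array is [1, 5, 13, 15, 17, 18].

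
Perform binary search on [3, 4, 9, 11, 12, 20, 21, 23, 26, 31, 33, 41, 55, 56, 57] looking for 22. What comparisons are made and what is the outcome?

Binary search for 22 in [3, 4, 9, 11, 12, 20, 21, 23, 26, 31, 33, 41, 55, 56, 57]:

lo=0, hi=14, mid=7, arr[mid]=23 -> 23 > 22, search left half
lo=0, hi=6, mid=3, arr[mid]=11 -> 11 < 22, search right half
lo=4, hi=6, mid=5, arr[mid]=20 -> 20 < 22, search right half
lo=6, hi=6, mid=6, arr[mid]=21 -> 21 < 22, search right half
lo=7 > hi=6, target 22 not found

Binary search determines that 22 is not in the array after 4 comparisons. The search space was exhausted without finding the target.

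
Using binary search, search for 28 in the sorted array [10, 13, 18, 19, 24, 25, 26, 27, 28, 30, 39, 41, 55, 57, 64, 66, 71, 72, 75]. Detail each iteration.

Binary search for 28 in [10, 13, 18, 19, 24, 25, 26, 27, 28, 30, 39, 41, 55, 57, 64, 66, 71, 72, 75]:

lo=0, hi=18, mid=9, arr[mid]=30 -> 30 > 28, search left half
lo=0, hi=8, mid=4, arr[mid]=24 -> 24 < 28, search right half
lo=5, hi=8, mid=6, arr[mid]=26 -> 26 < 28, search right half
lo=7, hi=8, mid=7, arr[mid]=27 -> 27 < 28, search right half
lo=8, hi=8, mid=8, arr[mid]=28 -> Found target at index 8!

Binary search finds 28 at index 8 after 5 comparisons. The search repeatedly halves the search space by comparing with the middle element.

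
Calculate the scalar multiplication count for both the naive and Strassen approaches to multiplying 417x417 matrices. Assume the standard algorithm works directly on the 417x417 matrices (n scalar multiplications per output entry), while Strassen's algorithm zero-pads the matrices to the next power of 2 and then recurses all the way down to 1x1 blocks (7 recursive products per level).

Matrix multiplication for 417x417 matrices:

Strassen's algorithm requires power-of-2 dimensions. Pad 417x417 to 512x512 (next power of 2).

Standard algorithm: 417^3 = 72511713 multiplications
Strassen's algorithm: 7^(log2(512)) = 7^9 = 40353607 multiplications
Savings: 72511713 - 40353607 = 32158106 multiplications

Standard: 72511713 multiplications (417^3). Strassen: 40353607 multiplications (7^9, after padding to 512x512). Strassen reduces 8 recursive multiplications to 7 at each level.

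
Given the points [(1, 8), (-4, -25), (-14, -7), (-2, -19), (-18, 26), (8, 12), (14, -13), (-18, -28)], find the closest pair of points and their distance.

Computing all pairwise distances among 8 points:

d((1, 8), (-4, -25)) = 33.3766
d((1, 8), (-14, -7)) = 21.2132
d((1, 8), (-2, -19)) = 27.1662
d((1, 8), (-18, 26)) = 26.1725
d((1, 8), (8, 12)) = 8.0623
d((1, 8), (14, -13)) = 24.6982
d((1, 8), (-18, -28)) = 40.7063
d((-4, -25), (-14, -7)) = 20.5913
d((-4, -25), (-2, -19)) = 6.3246 <-- minimum
d((-4, -25), (-18, 26)) = 52.8867
d((-4, -25), (8, 12)) = 38.8973
d((-4, -25), (14, -13)) = 21.6333
d((-4, -25), (-18, -28)) = 14.3178
d((-14, -7), (-2, -19)) = 16.9706
d((-14, -7), (-18, 26)) = 33.2415
d((-14, -7), (8, 12)) = 29.0689
d((-14, -7), (14, -13)) = 28.6356
d((-14, -7), (-18, -28)) = 21.3776
d((-2, -19), (-18, 26)) = 47.7598
d((-2, -19), (8, 12)) = 32.573
d((-2, -19), (14, -13)) = 17.088
d((-2, -19), (-18, -28)) = 18.3576
d((-18, 26), (8, 12)) = 29.5296
d((-18, 26), (14, -13)) = 50.448
d((-18, 26), (-18, -28)) = 54.0
d((8, 12), (14, -13)) = 25.7099
d((8, 12), (-18, -28)) = 47.7074
d((14, -13), (-18, -28)) = 35.3412

Closest pair: (-4, -25) and (-2, -19) with distance 6.3246

The closest pair is (-4, -25) and (-2, -19) with Euclidean distance 6.3246. For 8 points, brute-force pairwise comparison is shown above. For large n, the divide-and-conquer algorithm (sort by x, recurse on halves, check the dividing strip) achieves O(n log n).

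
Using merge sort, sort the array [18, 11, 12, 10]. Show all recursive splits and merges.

Merge sort trace:

Split: [18, 11, 12, 10] -> [18, 11] and [12, 10]
  Split: [18, 11] -> [18] and [11]
  Merge: [18] + [11] -> [11, 18]
  Split: [12, 10] -> [12] and [10]
  Merge: [12] + [10] -> [10, 12]
Merge: [11, 18] + [10, 12] -> [10, 11, 12, 18]

Final sorted array: [10, 11, 12, 18]

The merge sort proceeds by recursively splitting the array and merging sorted halves.
After all merges, the sorted array is [10, 11, 12, 18].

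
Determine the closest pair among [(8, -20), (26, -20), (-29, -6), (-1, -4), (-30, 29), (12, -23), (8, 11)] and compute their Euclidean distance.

Computing all pairwise distances among 7 points:

d((8, -20), (26, -20)) = 18.0
d((8, -20), (-29, -6)) = 39.5601
d((8, -20), (-1, -4)) = 18.3576
d((8, -20), (-30, 29)) = 62.0081
d((8, -20), (12, -23)) = 5.0 <-- minimum
d((8, -20), (8, 11)) = 31.0
d((26, -20), (-29, -6)) = 56.7539
d((26, -20), (-1, -4)) = 31.3847
d((26, -20), (-30, 29)) = 74.411
d((26, -20), (12, -23)) = 14.3178
d((26, -20), (8, 11)) = 35.8469
d((-29, -6), (-1, -4)) = 28.0713
d((-29, -6), (-30, 29)) = 35.0143
d((-29, -6), (12, -23)) = 44.3847
d((-29, -6), (8, 11)) = 40.7185
d((-1, -4), (-30, 29)) = 43.9318
d((-1, -4), (12, -23)) = 23.0217
d((-1, -4), (8, 11)) = 17.4929
d((-30, 29), (12, -23)) = 66.8431
d((-30, 29), (8, 11)) = 42.0476
d((12, -23), (8, 11)) = 34.2345

Closest pair: (8, -20) and (12, -23) with distance 5.0

The closest pair is (8, -20) and (12, -23) with Euclidean distance 5.0. For 7 points, brute-force pairwise comparison is shown above. For large n, the divide-and-conquer algorithm (sort by x, recurse on halves, check the dividing strip) achieves O(n log n).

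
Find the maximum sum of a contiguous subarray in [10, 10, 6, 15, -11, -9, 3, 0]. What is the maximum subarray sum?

Using Kadane's algorithm on [10, 10, 6, 15, -11, -9, 3, 0]:

Scanning through the array:
Position 1 (value 10): max_ending_here = 20, max_so_far = 20
Position 2 (value 6): max_ending_here = 26, max_so_far = 26
Position 3 (value 15): max_ending_here = 41, max_so_far = 41
Position 4 (value -11): max_ending_here = 30, max_so_far = 41
Position 5 (value -9): max_ending_here = 21, max_so_far = 41
Position 6 (value 3): max_ending_here = 24, max_so_far = 41
Position 7 (value 0): max_ending_here = 24, max_so_far = 41

Maximum subarray: [10, 10, 6, 15]
Maximum sum: 41

The maximum subarray is [10, 10, 6, 15] with sum 41. This subarray runs from index 0 to index 3.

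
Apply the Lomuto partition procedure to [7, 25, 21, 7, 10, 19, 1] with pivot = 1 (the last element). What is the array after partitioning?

Lomuto partition with pivot = 1:

Initial array: [7, 25, 21, 7, 10, 19, 1]

arr[0]=7 > 1: no swap
arr[1]=25 > 1: no swap
arr[2]=21 > 1: no swap
arr[3]=7 > 1: no swap
arr[4]=10 > 1: no swap
arr[5]=19 > 1: no swap

Place pivot at position 0: [1, 25, 21, 7, 10, 19, 7]
Pivot position: 0

After partitioning with pivot 1, the array becomes [1, 25, 21, 7, 10, 19, 7]. The pivot is placed at index 0. All elements to the left of the pivot are <= 1, and all elements to the right are > 1.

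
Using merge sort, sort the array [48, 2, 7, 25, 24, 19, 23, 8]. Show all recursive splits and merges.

Merge sort trace:

Split: [48, 2, 7, 25, 24, 19, 23, 8] -> [48, 2, 7, 25] and [24, 19, 23, 8]
  Split: [48, 2, 7, 25] -> [48, 2] and [7, 25]
    Split: [48, 2] -> [48] and [2]
    Merge: [48] + [2] -> [2, 48]
    Split: [7, 25] -> [7] and [25]
    Merge: [7] + [25] -> [7, 25]
  Merge: [2, 48] + [7, 25] -> [2, 7, 25, 48]
  Split: [24, 19, 23, 8] -> [24, 19] and [23, 8]
    Split: [24, 19] -> [24] and [19]
    Merge: [24] + [19] -> [19, 24]
    Split: [23, 8] -> [23] and [8]
    Merge: [23] + [8] -> [8, 23]
  Merge: [19, 24] + [8, 23] -> [8, 19, 23, 24]
Merge: [2, 7, 25, 48] + [8, 19, 23, 24] -> [2, 7, 8, 19, 23, 24, 25, 48]

Final sorted array: [2, 7, 8, 19, 23, 24, 25, 48]

The merge sort proceeds by recursively splitting the array and merging sorted halves.
After all merges, the sorted array is [2, 7, 8, 19, 23, 24, 25, 48].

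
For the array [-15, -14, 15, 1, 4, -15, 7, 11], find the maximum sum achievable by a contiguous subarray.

Using Kadane's algorithm on [-15, -14, 15, 1, 4, -15, 7, 11]:

Scanning through the array:
Position 1 (value -14): max_ending_here = -14, max_so_far = -14
Position 2 (value 15): max_ending_here = 15, max_so_far = 15
Position 3 (value 1): max_ending_here = 16, max_so_far = 16
Position 4 (value 4): max_ending_here = 20, max_so_far = 20
Position 5 (value -15): max_ending_here = 5, max_so_far = 20
Position 6 (value 7): max_ending_here = 12, max_so_far = 20
Position 7 (value 11): max_ending_here = 23, max_so_far = 23

Maximum subarray: [15, 1, 4, -15, 7, 11]
Maximum sum: 23

The maximum subarray is [15, 1, 4, -15, 7, 11] with sum 23. This subarray runs from index 2 to index 7.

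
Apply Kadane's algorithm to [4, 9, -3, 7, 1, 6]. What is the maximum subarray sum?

Using Kadane's algorithm on [4, 9, -3, 7, 1, 6]:

Scanning through the array:
Position 1 (value 9): max_ending_here = 13, max_so_far = 13
Position 2 (value -3): max_ending_here = 10, max_so_far = 13
Position 3 (value 7): max_ending_here = 17, max_so_far = 17
Position 4 (value 1): max_ending_here = 18, max_so_far = 18
Position 5 (value 6): max_ending_here = 24, max_so_far = 24

Maximum subarray: [4, 9, -3, 7, 1, 6]
Maximum sum: 24

The maximum subarray is [4, 9, -3, 7, 1, 6] with sum 24. This subarray runs from index 0 to index 5.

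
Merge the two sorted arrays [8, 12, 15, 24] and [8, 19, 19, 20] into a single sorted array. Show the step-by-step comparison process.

Merging process:

Compare 8 vs 8: take 8 from left. Merged: [8]
Compare 12 vs 8: take 8 from right. Merged: [8, 8]
Compare 12 vs 19: take 12 from left. Merged: [8, 8, 12]
Compare 15 vs 19: take 15 from left. Merged: [8, 8, 12, 15]
Compare 24 vs 19: take 19 from right. Merged: [8, 8, 12, 15, 19]
Compare 24 vs 19: take 19 from right. Merged: [8, 8, 12, 15, 19, 19]
Compare 24 vs 20: take 20 from right. Merged: [8, 8, 12, 15, 19, 19, 20]
Append remaining from left: [24]. Merged: [8, 8, 12, 15, 19, 19, 20, 24]

Final merged array: [8, 8, 12, 15, 19, 19, 20, 24]
Total comparisons: 7

The merged array is [8, 8, 12, 15, 19, 19, 20, 24], requiring 7 comparisons. The merge step runs in O(n) time where n is the total number of elements.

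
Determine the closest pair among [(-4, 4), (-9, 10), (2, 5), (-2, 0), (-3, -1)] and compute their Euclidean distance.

Computing all pairwise distances among 5 points:

d((-4, 4), (-9, 10)) = 7.8102
d((-4, 4), (2, 5)) = 6.0828
d((-4, 4), (-2, 0)) = 4.4721
d((-4, 4), (-3, -1)) = 5.099
d((-9, 10), (2, 5)) = 12.083
d((-9, 10), (-2, 0)) = 12.2066
d((-9, 10), (-3, -1)) = 12.53
d((2, 5), (-2, 0)) = 6.4031
d((2, 5), (-3, -1)) = 7.8102
d((-2, 0), (-3, -1)) = 1.4142 <-- minimum

Closest pair: (-2, 0) and (-3, -1) with distance 1.4142

The closest pair is (-2, 0) and (-3, -1) with Euclidean distance 1.4142. For 5 points, brute-force pairwise comparison is shown above. For large n, the divide-and-conquer algorithm (sort by x, recurse on halves, check the dividing strip) achieves O(n log n).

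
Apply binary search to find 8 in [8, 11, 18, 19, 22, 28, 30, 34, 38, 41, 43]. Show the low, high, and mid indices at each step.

Binary search for 8 in [8, 11, 18, 19, 22, 28, 30, 34, 38, 41, 43]:

lo=0, hi=10, mid=5, arr[mid]=28 -> 28 > 8, search left half
lo=0, hi=4, mid=2, arr[mid]=18 -> 18 > 8, search left half
lo=0, hi=1, mid=0, arr[mid]=8 -> Found target at index 0!

Binary search finds 8 at index 0 after 3 comparisons. The search repeatedly halves the search space by comparing with the middle element.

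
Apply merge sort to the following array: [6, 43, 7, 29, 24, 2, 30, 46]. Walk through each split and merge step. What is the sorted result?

Merge sort trace:

Split: [6, 43, 7, 29, 24, 2, 30, 46] -> [6, 43, 7, 29] and [24, 2, 30, 46]
  Split: [6, 43, 7, 29] -> [6, 43] and [7, 29]
    Split: [6, 43] -> [6] and [43]
    Merge: [6] + [43] -> [6, 43]
    Split: [7, 29] -> [7] and [29]
    Merge: [7] + [29] -> [7, 29]
  Merge: [6, 43] + [7, 29] -> [6, 7, 29, 43]
  Split: [24, 2, 30, 46] -> [24, 2] and [30, 46]
    Split: [24, 2] -> [24] and [2]
    Merge: [24] + [2] -> [2, 24]
    Split: [30, 46] -> [30] and [46]
    Merge: [30] + [46] -> [30, 46]
  Merge: [2, 24] + [30, 46] -> [2, 24, 30, 46]
Merge: [6, 7, 29, 43] + [2, 24, 30, 46] -> [2, 6, 7, 24, 29, 30, 43, 46]

Final sorted array: [2, 6, 7, 24, 29, 30, 43, 46]

The merge sort proceeds by recursively splitting the array and merging sorted halves.
After all merges, the sorted array is [2, 6, 7, 24, 29, 30, 43, 46].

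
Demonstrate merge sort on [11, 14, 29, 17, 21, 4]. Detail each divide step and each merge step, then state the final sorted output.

Merge sort trace:

Split: [11, 14, 29, 17, 21, 4] -> [11, 14, 29] and [17, 21, 4]
  Split: [11, 14, 29] -> [11] and [14, 29]
    Split: [14, 29] -> [14] and [29]
    Merge: [14] + [29] -> [14, 29]
  Merge: [11] + [14, 29] -> [11, 14, 29]
  Split: [17, 21, 4] -> [17] and [21, 4]
    Split: [21, 4] -> [21] and [4]
    Merge: [21] + [4] -> [4, 21]
  Merge: [17] + [4, 21] -> [4, 17, 21]
Merge: [11, 14, 29] + [4, 17, 21] -> [4, 11, 14, 17, 21, 29]

Final sorted array: [4, 11, 14, 17, 21, 29]

The merge sort proceeds by recursively splitting the array and merging sorted halves.
After all merges, the sorted array is [4, 11, 14, 17, 21, 29].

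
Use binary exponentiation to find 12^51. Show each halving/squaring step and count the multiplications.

Computing 12^51 by squaring (build up from 12^1; each line after the first costs one multiplication):

12^1 = 12
12^2 = (12^1)^2 = 12^2 = 144
12^3 = 12 * 12^2 = 12 * 144 = 1728
12^6 = (12^3)^2 = 1728^2 = 2985984
12^12 = (12^6)^2 = 2985984^2 = 8916100448256
12^24 = (12^12)^2 = 8916100448256^2 = 79496847203390844133441536
12^25 = 12 * 12^24 = 12 * 79496847203390844133441536 = 953962166440690129601298432
12^50 = (12^25)^2 = 953962166440690129601298432^2 = 910043815000214977332758527534256632492715260325658624
12^51 = 12 * 12^50 = 12 * 910043815000214977332758527534256632492715260325658624 = 10920525780002579727993102330411079589912583123907903488

Result: 10920525780002579727993102330411079589912583123907903488
Multiplications needed: 8 (8 lines after 12^1)

12^51 = 10920525780002579727993102330411079589912583123907903488. Using exponentiation by squaring, this requires 8 multiplications. The key idea: if the exponent is even, square the half-power; if odd, multiply by the base once.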